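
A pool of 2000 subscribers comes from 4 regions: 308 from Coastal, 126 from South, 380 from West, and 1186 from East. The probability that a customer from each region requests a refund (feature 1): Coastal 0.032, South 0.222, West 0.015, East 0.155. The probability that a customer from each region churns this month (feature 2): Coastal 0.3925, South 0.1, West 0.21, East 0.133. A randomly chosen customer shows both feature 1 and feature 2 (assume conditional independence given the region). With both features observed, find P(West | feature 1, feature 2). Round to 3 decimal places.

0.037

Compute prior × likelihood for every hypothesis:
  Coastal: 0.154 × 0.032 × 0.3925 = 0.00193424
  South: 0.063 × 0.222 × 0.1 = 0.0013986
  West: 0.19 × 0.015 × 0.21 = 0.0005985
  East: 0.593 × 0.155 × 0.133 = 0.012224695
Sum = 0.016156035.
P(West | evidence) = 0.0005985 / 0.016156035 ≈ 0.037.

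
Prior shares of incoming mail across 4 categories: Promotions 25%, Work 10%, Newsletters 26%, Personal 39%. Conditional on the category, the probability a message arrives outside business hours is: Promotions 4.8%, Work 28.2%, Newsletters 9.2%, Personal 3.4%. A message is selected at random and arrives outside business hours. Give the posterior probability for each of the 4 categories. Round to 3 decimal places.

By Bayes' rule, posterior ∝ prior × likelihood:
  Promotions: 0.25 × 0.048 = 0.012
  Work: 0.1 × 0.282 = 0.0282
  Newsletters: 0.26 × 0.092 = 0.02392
  Personal: 0.39 × 0.034 = 0.01326
Normalizing constant = 0.07738.
P(Promotions | off-hours) = 0.012/0.07738 ≈ 0.155
P(Work | off-hours) = 0.0282/0.07738 ≈ 0.364
P(Newsletters | off-hours) = 0.02392/0.07738 ≈ 0.309
P(Personal | off-hours) = 0.01326/0.07738 ≈ 0.171
(Check: 0.155+0.364+0.309+0.171 = 0.999.)

Promotions 0.155, Work 0.364, Newsletters 0.309, Personal 0.171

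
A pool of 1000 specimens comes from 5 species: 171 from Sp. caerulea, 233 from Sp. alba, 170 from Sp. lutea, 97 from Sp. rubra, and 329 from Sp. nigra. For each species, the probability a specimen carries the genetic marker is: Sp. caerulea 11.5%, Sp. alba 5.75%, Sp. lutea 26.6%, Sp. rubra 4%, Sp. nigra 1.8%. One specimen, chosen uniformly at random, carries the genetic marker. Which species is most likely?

Unnormalized posteriors (prior × likelihood):
  Sp. caerulea: 0.171 × 0.115 = 0.019665
  Sp. alba: 0.233 × 0.0575 = 0.0133975
  Sp. lutea: 0.17 × 0.266 = 0.04522
  Sp. rubra: 0.097 × 0.04 = 0.00388
  Sp. nigra: 0.329 × 0.018 = 0.005922
Normalizing constant = 0.0880845.
Largest term belongs to Sp. lutea, so Sp. lutea is most probable.

Sp. lutea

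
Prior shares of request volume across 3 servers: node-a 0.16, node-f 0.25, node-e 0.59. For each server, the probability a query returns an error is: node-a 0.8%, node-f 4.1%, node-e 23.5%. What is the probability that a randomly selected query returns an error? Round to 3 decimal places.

Prior × likelihood for each hypothesis:
  node-a: 0.16 × 0.008 = 0.00128
  node-f: 0.25 × 0.041 = 0.01025
  node-e: 0.59 × 0.235 = 0.13865
P(error) = 0.00128 + 0.01025 + 0.13865 = 0.15018 → 0.150.

0.150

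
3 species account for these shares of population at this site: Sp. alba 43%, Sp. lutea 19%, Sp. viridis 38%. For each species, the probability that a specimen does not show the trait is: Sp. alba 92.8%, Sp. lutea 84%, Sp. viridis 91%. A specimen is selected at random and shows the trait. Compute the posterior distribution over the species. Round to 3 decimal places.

Taking complements, P(trait | each) = Sp. alba 0.072, Sp. lutea 0.16, Sp. viridis 0.09.
By Bayes' rule, posterior ∝ prior × likelihood:
  Sp. alba: 0.43 × 0.072 = 0.03096
  Sp. lutea: 0.19 × 0.16 = 0.0304
  Sp. viridis: 0.38 × 0.09 = 0.0342
Total = 0.09556.
P(Sp. alba | trait) = 0.03096/0.09556 ≈ 0.324
P(Sp. lutea | trait) = 0.0304/0.09556 ≈ 0.318
P(Sp. viridis | trait) = 0.0342/0.09556 ≈ 0.358
(Check: 0.324+0.318+0.358 = 1.000.)

Sp. alba 0.324, Sp. lutea 0.318, Sp. viridis 0.358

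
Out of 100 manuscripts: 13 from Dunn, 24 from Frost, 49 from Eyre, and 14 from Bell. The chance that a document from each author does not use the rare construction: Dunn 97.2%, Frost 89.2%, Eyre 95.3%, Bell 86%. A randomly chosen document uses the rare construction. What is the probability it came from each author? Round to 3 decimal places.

Taking complements, P(rare-form | each) = Dunn 0.028, Frost 0.108, Eyre 0.047, Bell 0.14.
Unnormalized posteriors (prior × likelihood):
  Dunn: 0.13 × 0.028 = 0.00364
  Frost: 0.24 × 0.108 = 0.02592
  Eyre: 0.49 × 0.047 = 0.02303
  Bell: 0.14 × 0.14 = 0.0196
Sum = 0.07219.
P(Dunn | rare-form) = 0.00364/0.07219 ≈ 0.050
P(Frost | rare-form) = 0.02592/0.07219 ≈ 0.359
P(Eyre | rare-form) = 0.02303/0.07219 ≈ 0.319
P(Bell | rare-form) = 0.0196/0.07219 ≈ 0.272

Dunn 0.050, Frost 0.359, Eyre 0.319, Bell 0.272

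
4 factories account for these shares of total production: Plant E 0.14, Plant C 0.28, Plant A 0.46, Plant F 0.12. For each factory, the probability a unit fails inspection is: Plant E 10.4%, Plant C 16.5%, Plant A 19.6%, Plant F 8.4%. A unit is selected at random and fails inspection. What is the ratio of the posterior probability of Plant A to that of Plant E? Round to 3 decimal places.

By Bayes' rule, posterior ∝ prior × likelihood:
  Plant E: 0.14 × 0.104 = 0.01456
  Plant C: 0.28 × 0.165 = 0.0462
  Plant A: 0.46 × 0.196 = 0.09016
  Plant F: 0.12 × 0.084 = 0.01008
Normalizing constant = 0.161.
The ratio is 0.09016 / 0.01456 (the normalizer cancels) = 6.192.

6.192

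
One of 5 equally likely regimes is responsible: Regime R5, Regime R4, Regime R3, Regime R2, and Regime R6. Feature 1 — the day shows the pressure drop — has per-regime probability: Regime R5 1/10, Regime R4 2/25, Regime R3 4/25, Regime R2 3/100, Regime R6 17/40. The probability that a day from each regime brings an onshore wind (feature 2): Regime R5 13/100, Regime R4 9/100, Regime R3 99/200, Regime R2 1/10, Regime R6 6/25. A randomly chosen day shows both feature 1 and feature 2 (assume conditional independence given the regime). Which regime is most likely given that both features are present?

Regime R6

With a uniform prior (1/5 each), posterior ∝ likelihood:
  Regime R5: 0.1 × 0.13 = 0.013
  Regime R4: 0.08 × 0.09 = 0.0072
  Regime R3: 0.16 × 0.495 = 0.0792
  Regime R2: 0.03 × 0.1 = 0.003
  Regime R6: 0.425 × 0.24 = 0.102
Sum = 0.2044.
Largest term belongs to Regime R6, so Regime R6 is most probable.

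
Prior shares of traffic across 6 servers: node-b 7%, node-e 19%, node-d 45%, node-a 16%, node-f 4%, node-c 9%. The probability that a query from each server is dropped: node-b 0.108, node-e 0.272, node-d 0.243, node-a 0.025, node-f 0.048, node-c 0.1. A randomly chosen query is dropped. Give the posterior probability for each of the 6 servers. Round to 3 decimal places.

node-b 0.041, node-e 0.282, node-d 0.596, node-a 0.022, node-f 0.010, node-c 0.049

By Bayes' rule, posterior ∝ prior × likelihood:
  node-b: 0.07 × 0.108 = 0.00756
  node-e: 0.19 × 0.272 = 0.05168
  node-d: 0.45 × 0.243 = 0.10935
  node-a: 0.16 × 0.025 = 0.004
  node-f: 0.04 × 0.048 = 0.00192
  node-c: 0.09 × 0.1 = 0.009
Sum = 0.18351.
P(node-b | dropped) = 0.00756/0.18351 ≈ 0.041
P(node-e | dropped) = 0.05168/0.18351 ≈ 0.282
P(node-d | dropped) = 0.10935/0.18351 ≈ 0.596
P(node-a | dropped) = 0.004/0.18351 ≈ 0.022
P(node-f | dropped) = 0.00192/0.18351 ≈ 0.010
P(node-c | dropped) = 0.009/0.18351 ≈ 0.049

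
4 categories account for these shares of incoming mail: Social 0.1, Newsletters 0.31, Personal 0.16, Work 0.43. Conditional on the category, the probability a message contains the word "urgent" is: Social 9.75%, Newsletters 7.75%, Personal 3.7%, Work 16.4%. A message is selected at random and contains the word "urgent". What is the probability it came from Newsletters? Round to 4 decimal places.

0.2180

Prior × likelihood for each hypothesis:
  Social: 0.1 × 0.0975 = 0.00975
  Newsletters: 0.31 × 0.0775 = 0.024025
  Personal: 0.16 × 0.037 = 0.00592
  Work: 0.43 × 0.164 = 0.07052
Normalizing constant = 0.110215.
P(Newsletters | evidence) = 0.024025 / 0.110215 ≈ 0.2180.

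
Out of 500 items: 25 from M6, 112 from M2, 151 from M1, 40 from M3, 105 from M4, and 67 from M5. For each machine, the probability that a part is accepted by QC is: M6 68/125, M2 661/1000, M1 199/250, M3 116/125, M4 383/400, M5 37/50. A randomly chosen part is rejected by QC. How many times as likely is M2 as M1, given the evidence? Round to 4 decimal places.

1.2326

Taking complements, P(rejected | each) = M6 0.456, M2 0.339, M1 0.204, M3 0.072, M4 0.0425, M5 0.26.
Unnormalized posteriors (prior × likelihood):
  M6: 0.05 × 0.456 = 0.0228
  M2: 0.224 × 0.339 = 0.075936
  M1: 0.302 × 0.204 = 0.061608
  M3: 0.08 × 0.072 = 0.00576
  M4: 0.21 × 0.0425 = 0.008925
  M5: 0.134 × 0.26 = 0.03484
Sum = 0.209869.
The ratio is 0.075936 / 0.061608 (the normalizer cancels) = 1.2326.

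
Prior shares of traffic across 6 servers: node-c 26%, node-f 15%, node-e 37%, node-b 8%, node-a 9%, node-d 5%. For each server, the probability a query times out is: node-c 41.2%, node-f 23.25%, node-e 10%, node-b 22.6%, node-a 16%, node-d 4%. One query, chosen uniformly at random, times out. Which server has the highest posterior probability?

Compute prior × likelihood for every hypothesis:
  node-c: 0.26 × 0.412 = 0.10712
  node-f: 0.15 × 0.2325 = 0.034875
  node-e: 0.37 × 0.1 = 0.037
  node-b: 0.08 × 0.226 = 0.01808
  node-a: 0.09 × 0.16 = 0.0144
  node-d: 0.05 × 0.04 = 0.002
Total = 0.213475.
Largest term belongs to node-c, so node-c is most probable.

node-c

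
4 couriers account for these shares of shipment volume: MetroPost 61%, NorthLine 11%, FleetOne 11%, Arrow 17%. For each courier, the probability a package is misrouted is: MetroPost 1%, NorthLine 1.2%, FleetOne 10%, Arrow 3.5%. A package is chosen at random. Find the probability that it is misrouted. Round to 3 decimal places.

Compute prior × likelihood for every hypothesis:
  MetroPost: 0.61 × 0.01 = 0.0061
  NorthLine: 0.11 × 0.012 = 0.00132
  FleetOne: 0.11 × 0.1 = 0.011
  Arrow: 0.17 × 0.035 = 0.00595
P(misrouted) = 0.0061 + 0.00132 + 0.011 + 0.00595 = 0.02437 → 0.024.

0.024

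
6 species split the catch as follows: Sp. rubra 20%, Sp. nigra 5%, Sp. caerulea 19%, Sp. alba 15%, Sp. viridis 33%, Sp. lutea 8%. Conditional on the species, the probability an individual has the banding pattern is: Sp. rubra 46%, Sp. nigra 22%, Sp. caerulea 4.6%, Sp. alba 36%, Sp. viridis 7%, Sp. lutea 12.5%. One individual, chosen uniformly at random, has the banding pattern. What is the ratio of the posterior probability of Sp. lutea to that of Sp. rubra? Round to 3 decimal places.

0.109

Unnormalized posteriors (prior × likelihood):
  Sp. rubra: 0.2 × 0.46 = 0.092
  Sp. nigra: 0.05 × 0.22 = 0.011
  Sp. caerulea: 0.19 × 0.046 = 0.00874
  Sp. alba: 0.15 × 0.36 = 0.054
  Sp. viridis: 0.33 × 0.07 = 0.0231
  Sp. lutea: 0.08 × 0.125 = 0.01
Normalizing constant = 0.19884.
The ratio is 0.01 / 0.092 (the normalizer cancels) = 0.109.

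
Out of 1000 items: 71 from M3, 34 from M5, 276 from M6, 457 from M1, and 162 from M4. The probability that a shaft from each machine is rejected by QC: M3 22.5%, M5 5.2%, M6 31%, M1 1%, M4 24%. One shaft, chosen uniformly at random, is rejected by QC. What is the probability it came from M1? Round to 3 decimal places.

Compute prior × likelihood for every hypothesis:
  M3: 0.071 × 0.225 = 0.015975
  M5: 0.034 × 0.052 = 0.001768
  M6: 0.276 × 0.31 = 0.08556
  M1: 0.457 × 0.01 = 0.00457
  M4: 0.162 × 0.24 = 0.03888
Sum = 0.146753.
P(M1 | evidence) = 0.00457 / 0.146753 ≈ 0.031.

0.031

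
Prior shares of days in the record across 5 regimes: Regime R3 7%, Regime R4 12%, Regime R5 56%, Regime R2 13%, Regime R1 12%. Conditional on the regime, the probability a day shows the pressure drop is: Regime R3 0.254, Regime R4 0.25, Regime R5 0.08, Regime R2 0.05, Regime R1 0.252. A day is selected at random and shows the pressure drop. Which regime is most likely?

Prior × likelihood for each hypothesis:
  Regime R3: 0.07 × 0.254 = 0.01778
  Regime R4: 0.12 × 0.25 = 0.03
  Regime R5: 0.56 × 0.08 = 0.0448
  Regime R2: 0.13 × 0.05 = 0.0065
  Regime R1: 0.12 × 0.252 = 0.03024
Sum = 0.12932.
Largest term belongs to Regime R5, so Regime R5 is most probable.

Regime R5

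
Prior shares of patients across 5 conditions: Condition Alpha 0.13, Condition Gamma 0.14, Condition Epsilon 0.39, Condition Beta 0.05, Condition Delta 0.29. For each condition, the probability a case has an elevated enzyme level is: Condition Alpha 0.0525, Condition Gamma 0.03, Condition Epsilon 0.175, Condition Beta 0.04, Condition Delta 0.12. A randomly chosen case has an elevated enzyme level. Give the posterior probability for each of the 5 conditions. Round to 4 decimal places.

Compute prior × likelihood for every hypothesis:
  Condition Alpha: 0.13 × 0.0525 = 0.006825
  Condition Gamma: 0.14 × 0.03 = 0.0042
  Condition Epsilon: 0.39 × 0.175 = 0.06825
  Condition Beta: 0.05 × 0.04 = 0.002
  Condition Delta: 0.29 × 0.12 = 0.0348
Total = 0.116075.
P(Condition Alpha | elevated) = 0.006825/0.116075 ≈ 0.0588
P(Condition Gamma | elevated) = 0.0042/0.116075 ≈ 0.0362
P(Condition Epsilon | elevated) = 0.06825/0.116075 ≈ 0.5880
P(Condition Beta | elevated) = 0.002/0.116075 ≈ 0.0172
P(Condition Delta | elevated) = 0.0348/0.116075 ≈ 0.2998
(Check: 0.0588+0.0362+0.5880+0.0172+0.2998 = 1.0000.)

Condition Alpha 0.0588, Condition Gamma 0.0362, Condition Epsilon 0.5880, Condition Beta 0.0172, Condition Delta 0.2998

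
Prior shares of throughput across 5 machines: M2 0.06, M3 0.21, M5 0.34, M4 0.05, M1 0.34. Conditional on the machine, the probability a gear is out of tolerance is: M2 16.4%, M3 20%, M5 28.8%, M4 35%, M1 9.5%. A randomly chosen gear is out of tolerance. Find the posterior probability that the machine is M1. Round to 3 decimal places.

Compute prior × likelihood for every hypothesis:
  M2: 0.06 × 0.164 = 0.00984
  M3: 0.21 × 0.2 = 0.042
  M5: 0.34 × 0.288 = 0.09792
  M4: 0.05 × 0.35 = 0.0175
  M1: 0.34 × 0.095 = 0.0323
Sum = 0.19956.
P(M1 | evidence) = 0.0323 / 0.19956 ≈ 0.162.

0.162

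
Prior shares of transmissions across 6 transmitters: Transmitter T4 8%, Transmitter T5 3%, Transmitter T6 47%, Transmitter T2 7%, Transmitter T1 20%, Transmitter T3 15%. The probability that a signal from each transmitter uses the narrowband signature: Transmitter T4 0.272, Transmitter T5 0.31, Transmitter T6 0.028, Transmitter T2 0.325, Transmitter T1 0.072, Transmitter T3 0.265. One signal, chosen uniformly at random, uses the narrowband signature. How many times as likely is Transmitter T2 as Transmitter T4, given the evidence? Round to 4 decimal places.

1.0455

Compute prior × likelihood for every hypothesis:
  Transmitter T4: 0.08 × 0.272 = 0.02176
  Transmitter T5: 0.03 × 0.31 = 0.0093
  Transmitter T6: 0.47 × 0.028 = 0.01316
  Transmitter T2: 0.07 × 0.325 = 0.02275
  Transmitter T1: 0.2 × 0.072 = 0.0144
  Transmitter T3: 0.15 × 0.265 = 0.03975
Total = 0.12112.
The ratio is 0.02275 / 0.02176 (the normalizer cancels) = 1.0455.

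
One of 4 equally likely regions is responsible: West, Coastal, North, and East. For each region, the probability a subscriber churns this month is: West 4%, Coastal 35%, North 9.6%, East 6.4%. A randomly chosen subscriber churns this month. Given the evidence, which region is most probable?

Since the prior is uniform, the posterior is proportional to the likelihood:
  West: 0.04
  Coastal: 0.35
  North: 0.096
  East: 0.064
Sum = 0.55.
Largest term belongs to Coastal, so Coastal is most probable.

Coastal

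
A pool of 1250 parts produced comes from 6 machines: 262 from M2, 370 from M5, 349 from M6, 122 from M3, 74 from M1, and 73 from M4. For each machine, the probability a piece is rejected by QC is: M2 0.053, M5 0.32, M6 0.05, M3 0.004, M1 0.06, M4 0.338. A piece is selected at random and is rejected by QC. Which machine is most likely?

Compute prior × likelihood for every hypothesis:
  M2: 0.2096 × 0.053 = 0.0111088
  M5: 0.296 × 0.32 = 0.09472
  M6: 0.2792 × 0.05 = 0.01396
  M3: 0.0976 × 0.004 = 0.0003904
  M1: 0.0592 × 0.06 = 0.003552
  M4: 0.0584 × 0.338 = 0.0197392
Sum = 0.1434704.
Largest term belongs to M5, so M5 is most probable.

M5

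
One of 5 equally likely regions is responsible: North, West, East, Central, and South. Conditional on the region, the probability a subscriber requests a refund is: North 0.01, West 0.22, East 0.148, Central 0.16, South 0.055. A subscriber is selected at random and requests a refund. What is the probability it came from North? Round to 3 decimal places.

0.017

With a uniform prior (1/5 each), posterior ∝ likelihood:
  North: 0.01
  West: 0.22
  East: 0.148
  Central: 0.16
  South: 0.055
Total = 0.593.
P(North | evidence) = 0.01 / 0.593 ≈ 0.017.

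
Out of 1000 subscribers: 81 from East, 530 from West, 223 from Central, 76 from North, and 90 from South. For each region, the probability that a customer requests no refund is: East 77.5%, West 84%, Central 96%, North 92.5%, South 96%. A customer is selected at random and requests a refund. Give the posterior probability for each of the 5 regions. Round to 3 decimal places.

Taking complements, P(refund | each) = East 0.225, West 0.16, Central 0.04, North 0.075, South 0.04.
By Bayes' rule, posterior ∝ prior × likelihood:
  East: 0.081 × 0.225 = 0.018225
  West: 0.53 × 0.16 = 0.0848
  Central: 0.223 × 0.04 = 0.00892
  North: 0.076 × 0.075 = 0.0057
  South: 0.09 × 0.04 = 0.0036
Normalizing constant = 0.121245.
P(East | refund) = 0.018225/0.121245 ≈ 0.150
P(West | refund) = 0.0848/0.121245 ≈ 0.699
P(Central | refund) = 0.00892/0.121245 ≈ 0.074
P(North | refund) = 0.0057/0.121245 ≈ 0.047
P(South | refund) = 0.0036/0.121245 ≈ 0.030

East 0.150, West 0.699, Central 0.074, North 0.047, South 0.030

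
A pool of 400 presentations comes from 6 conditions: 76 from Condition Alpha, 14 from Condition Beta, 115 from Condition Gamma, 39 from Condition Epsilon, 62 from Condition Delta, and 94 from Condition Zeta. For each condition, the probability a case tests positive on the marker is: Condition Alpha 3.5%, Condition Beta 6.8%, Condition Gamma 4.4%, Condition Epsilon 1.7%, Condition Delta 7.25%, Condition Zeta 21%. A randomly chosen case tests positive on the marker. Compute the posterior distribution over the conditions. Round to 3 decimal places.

Unnormalized posteriors (prior × likelihood):
  Condition Alpha: 0.19 × 0.035 = 0.00665
  Condition Beta: 0.035 × 0.068 = 0.00238
  Condition Gamma: 0.2875 × 0.044 = 0.01265
  Condition Epsilon: 0.0975 × 0.017 = 0.0016575
  Condition Delta: 0.155 × 0.0725 = 0.0112375
  Condition Zeta: 0.235 × 0.21 = 0.04935
Total = 0.083925.
P(Condition Alpha | marker-positive) = 0.00665/0.083925 ≈ 0.079
P(Condition Beta | marker-positive) = 0.00238/0.083925 ≈ 0.028
P(Condition Gamma | marker-positive) = 0.01265/0.083925 ≈ 0.151
P(Condition Epsilon | marker-positive) = 0.0016575/0.083925 ≈ 0.020
P(Condition Delta | marker-positive) = 0.0112375/0.083925 ≈ 0.134
P(Condition Zeta | marker-positive) = 0.04935/0.083925 ≈ 0.588
(Check: 0.079+0.028+0.151+0.020+0.134+0.588 = 1.000.)

Condition Alpha 0.079, Condition Beta 0.028, Condition Gamma 0.151, Condition Epsilon 0.020, Condition Delta 0.134, Condition Zeta 0.588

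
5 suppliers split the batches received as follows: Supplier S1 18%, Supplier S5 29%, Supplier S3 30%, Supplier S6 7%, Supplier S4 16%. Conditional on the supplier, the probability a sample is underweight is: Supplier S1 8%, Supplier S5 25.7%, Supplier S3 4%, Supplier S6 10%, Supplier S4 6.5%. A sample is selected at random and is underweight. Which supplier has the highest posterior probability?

Compute prior × likelihood for every hypothesis:
  Supplier S1: 0.18 × 0.08 = 0.0144
  Supplier S5: 0.29 × 0.257 = 0.07453
  Supplier S3: 0.3 × 0.04 = 0.012
  Supplier S6: 0.07 × 0.1 = 0.007
  Supplier S4: 0.16 × 0.065 = 0.0104
Sum = 0.11833.
Largest term belongs to Supplier S5, so Supplier S5 is most probable.

Supplier S5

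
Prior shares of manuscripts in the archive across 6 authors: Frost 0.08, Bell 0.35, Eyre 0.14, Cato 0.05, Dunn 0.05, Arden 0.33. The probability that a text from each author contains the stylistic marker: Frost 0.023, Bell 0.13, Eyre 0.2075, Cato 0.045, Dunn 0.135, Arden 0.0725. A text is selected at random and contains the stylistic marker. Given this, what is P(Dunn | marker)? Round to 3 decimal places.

0.062

Compute prior × likelihood for every hypothesis:
  Frost: 0.08 × 0.023 = 0.00184
  Bell: 0.35 × 0.13 = 0.0455
  Eyre: 0.14 × 0.2075 = 0.02905
  Cato: 0.05 × 0.045 = 0.00225
  Dunn: 0.05 × 0.135 = 0.00675
  Arden: 0.33 × 0.0725 = 0.023925
Normalizing constant = 0.109315.
P(Dunn | evidence) = 0.00675 / 0.109315 ≈ 0.062.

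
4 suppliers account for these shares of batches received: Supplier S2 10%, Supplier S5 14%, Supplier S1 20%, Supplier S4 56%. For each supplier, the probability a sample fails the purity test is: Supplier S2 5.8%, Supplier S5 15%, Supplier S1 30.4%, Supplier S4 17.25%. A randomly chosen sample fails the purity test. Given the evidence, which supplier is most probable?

Supplier S4

Unnormalized posteriors (prior × likelihood):
  Supplier S2: 0.1 × 0.058 = 0.0058
  Supplier S5: 0.14 × 0.15 = 0.021
  Supplier S1: 0.2 × 0.304 = 0.0608
  Supplier S4: 0.56 × 0.1725 = 0.0966
Total = 0.1842.
Largest term belongs to Supplier S4, so Supplier S4 is most probable.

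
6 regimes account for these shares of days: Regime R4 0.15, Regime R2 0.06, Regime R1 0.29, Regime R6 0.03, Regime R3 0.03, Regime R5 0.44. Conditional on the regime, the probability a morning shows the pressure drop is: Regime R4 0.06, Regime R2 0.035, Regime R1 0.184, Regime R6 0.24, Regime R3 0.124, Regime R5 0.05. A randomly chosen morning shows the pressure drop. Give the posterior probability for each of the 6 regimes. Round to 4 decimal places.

Regime R4 0.0924, Regime R2 0.0216, Regime R1 0.5480, Regime R6 0.0739, Regime R3 0.0382, Regime R5 0.2259

Unnormalized posteriors (prior × likelihood):
  Regime R4: 0.15 × 0.06 = 0.009
  Regime R2: 0.06 × 0.035 = 0.0021
  Regime R1: 0.29 × 0.184 = 0.05336
  Regime R6: 0.03 × 0.24 = 0.0072
  Regime R3: 0.03 × 0.124 = 0.00372
  Regime R5: 0.44 × 0.05 = 0.022
Total = 0.09738.
P(Regime R4 | drop) = 0.009/0.09738 ≈ 0.0924
P(Regime R2 | drop) = 0.0021/0.09738 ≈ 0.0216
P(Regime R1 | drop) = 0.05336/0.09738 ≈ 0.5480
P(Regime R6 | drop) = 0.0072/0.09738 ≈ 0.0739
P(Regime R3 | drop) = 0.00372/0.09738 ≈ 0.0382
P(Regime R5 | drop) = 0.022/0.09738 ≈ 0.2259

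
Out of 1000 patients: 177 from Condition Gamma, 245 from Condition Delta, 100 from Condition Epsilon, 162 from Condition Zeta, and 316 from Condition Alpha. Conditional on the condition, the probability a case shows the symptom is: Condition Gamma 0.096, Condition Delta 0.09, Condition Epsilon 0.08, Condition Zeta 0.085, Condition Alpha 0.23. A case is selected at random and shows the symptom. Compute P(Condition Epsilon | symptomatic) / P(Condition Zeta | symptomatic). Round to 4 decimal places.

0.5810

Compute prior × likelihood for every hypothesis:
  Condition Gamma: 0.177 × 0.096 = 0.016992
  Condition Delta: 0.245 × 0.09 = 0.02205
  Condition Epsilon: 0.1 × 0.08 = 0.008
  Condition Zeta: 0.162 × 0.085 = 0.01377
  Condition Alpha: 0.316 × 0.23 = 0.07268
Sum = 0.133492.
The ratio is 0.008 / 0.01377 (the normalizer cancels) = 0.5810.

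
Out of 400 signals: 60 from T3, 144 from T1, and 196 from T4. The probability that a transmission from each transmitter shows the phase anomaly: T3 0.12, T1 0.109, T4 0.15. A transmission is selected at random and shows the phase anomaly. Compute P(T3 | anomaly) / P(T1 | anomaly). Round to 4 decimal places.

Prior × likelihood for each hypothesis:
  T3: 0.15 × 0.12 = 0.018
  T1: 0.36 × 0.109 = 0.03924
  T4: 0.49 × 0.15 = 0.0735
Sum = 0.13074.
The ratio is 0.018 / 0.03924 (the normalizer cancels) = 0.4587.

0.4587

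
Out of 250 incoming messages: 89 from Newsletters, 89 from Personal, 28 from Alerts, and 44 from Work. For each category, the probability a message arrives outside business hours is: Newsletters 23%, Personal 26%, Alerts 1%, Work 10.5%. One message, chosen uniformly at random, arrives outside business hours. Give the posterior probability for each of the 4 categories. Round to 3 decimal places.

Newsletters 0.422, Personal 0.477, Alerts 0.006, Work 0.095

Prior × likelihood for each hypothesis:
  Newsletters: 0.356 × 0.23 = 0.08188
  Personal: 0.356 × 0.26 = 0.09256
  Alerts: 0.112 × 0.01 = 0.00112
  Work: 0.176 × 0.105 = 0.01848
Total = 0.19404.
P(Newsletters | off-hours) = 0.08188/0.19404 ≈ 0.422
P(Personal | off-hours) = 0.09256/0.19404 ≈ 0.477
P(Alerts | off-hours) = 0.00112/0.19404 ≈ 0.006
P(Work | off-hours) = 0.01848/0.19404 ≈ 0.095
(Check: 0.422+0.477+0.006+0.095 = 1.000.)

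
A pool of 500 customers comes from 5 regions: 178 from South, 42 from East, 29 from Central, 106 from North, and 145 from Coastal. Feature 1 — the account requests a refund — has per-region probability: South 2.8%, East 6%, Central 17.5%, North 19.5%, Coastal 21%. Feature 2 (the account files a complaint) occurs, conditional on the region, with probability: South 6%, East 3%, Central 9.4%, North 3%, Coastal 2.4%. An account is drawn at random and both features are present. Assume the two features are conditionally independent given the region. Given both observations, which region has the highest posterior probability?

Coastal

By Bayes' rule, posterior ∝ prior × likelihood:
  South: 0.356 × 0.028 × 0.06 = 0.00059808
  East: 0.084 × 0.06 × 0.03 = 0.0001512
  Central: 0.058 × 0.175 × 0.094 = 0.0009541
  North: 0.212 × 0.195 × 0.03 = 0.0012402
  Coastal: 0.29 × 0.21 × 0.024 = 0.0014616
Total = 0.00440518.
Largest term belongs to Coastal, so Coastal is most probable.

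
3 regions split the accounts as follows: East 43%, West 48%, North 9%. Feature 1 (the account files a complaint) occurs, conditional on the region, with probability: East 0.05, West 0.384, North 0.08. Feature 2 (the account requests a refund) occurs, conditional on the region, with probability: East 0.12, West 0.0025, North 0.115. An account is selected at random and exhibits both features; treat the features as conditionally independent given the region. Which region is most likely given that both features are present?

Compute prior × likelihood for every hypothesis:
  East: 0.43 × 0.05 × 0.12 = 0.00258
  West: 0.48 × 0.384 × 0.0025 = 0.0004608
  North: 0.09 × 0.08 × 0.115 = 0.000828
Normalizing constant = 0.0038688.
Largest term belongs to East, so East is most probable.

East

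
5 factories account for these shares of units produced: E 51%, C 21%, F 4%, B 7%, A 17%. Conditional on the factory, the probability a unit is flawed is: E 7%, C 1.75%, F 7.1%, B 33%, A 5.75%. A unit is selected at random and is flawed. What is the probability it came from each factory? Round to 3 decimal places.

E 0.475, C 0.049, F 0.038, B 0.308, A 0.130

Prior × likelihood for each hypothesis:
  E: 0.51 × 0.07 = 0.0357
  C: 0.21 × 0.0175 = 0.003675
  F: 0.04 × 0.071 = 0.00284
  B: 0.07 × 0.33 = 0.0231
  A: 0.17 × 0.0575 = 0.009775
Normalizing constant = 0.07509.
P(E | flawed) = 0.0357/0.07509 ≈ 0.475
P(C | flawed) = 0.003675/0.07509 ≈ 0.049
P(F | flawed) = 0.00284/0.07509 ≈ 0.038
P(B | flawed) = 0.0231/0.07509 ≈ 0.308
P(A | flawed) = 0.009775/0.07509 ≈ 0.130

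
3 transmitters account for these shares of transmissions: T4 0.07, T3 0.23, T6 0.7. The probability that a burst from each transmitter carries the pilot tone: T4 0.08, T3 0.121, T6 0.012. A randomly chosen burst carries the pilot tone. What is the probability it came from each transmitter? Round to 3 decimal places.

T4 0.134, T3 0.665, T6 0.201

Unnormalized posteriors (prior × likelihood):
  T4: 0.07 × 0.08 = 0.0056
  T3: 0.23 × 0.121 = 0.02783
  T6: 0.7 × 0.012 = 0.0084
Normalizing constant = 0.04183.
P(T4 | pilot) = 0.0056/0.04183 ≈ 0.134
P(T3 | pilot) = 0.02783/0.04183 ≈ 0.665
P(T6 | pilot) = 0.0084/0.04183 ≈ 0.201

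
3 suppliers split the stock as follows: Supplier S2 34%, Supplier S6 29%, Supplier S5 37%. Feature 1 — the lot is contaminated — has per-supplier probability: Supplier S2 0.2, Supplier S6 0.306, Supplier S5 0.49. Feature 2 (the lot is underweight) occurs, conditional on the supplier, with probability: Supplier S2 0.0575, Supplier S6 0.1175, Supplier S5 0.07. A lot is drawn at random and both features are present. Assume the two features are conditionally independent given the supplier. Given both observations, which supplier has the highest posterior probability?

Supplier S5

By Bayes' rule, posterior ∝ prior × likelihood:
  Supplier S2: 0.34 × 0.2 × 0.0575 = 0.00391
  Supplier S6: 0.29 × 0.306 × 0.1175 = 0.01042695
  Supplier S5: 0.37 × 0.49 × 0.07 = 0.012691
Total = 0.02702795.
Largest term belongs to Supplier S5, so Supplier S5 is most probable.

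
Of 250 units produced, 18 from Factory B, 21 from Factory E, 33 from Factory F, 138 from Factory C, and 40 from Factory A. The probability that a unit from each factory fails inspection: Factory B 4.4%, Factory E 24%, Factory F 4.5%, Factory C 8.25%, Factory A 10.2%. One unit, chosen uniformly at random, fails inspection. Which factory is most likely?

Unnormalized posteriors (prior × likelihood):
  Factory B: 0.072 × 0.044 = 0.003168
  Factory E: 0.084 × 0.24 = 0.02016
  Factory F: 0.132 × 0.045 = 0.00594
  Factory C: 0.552 × 0.0825 = 0.04554
  Factory A: 0.16 × 0.102 = 0.01632
Total = 0.091128.
Largest term belongs to Factory C, so Factory C is most probable.

Factory C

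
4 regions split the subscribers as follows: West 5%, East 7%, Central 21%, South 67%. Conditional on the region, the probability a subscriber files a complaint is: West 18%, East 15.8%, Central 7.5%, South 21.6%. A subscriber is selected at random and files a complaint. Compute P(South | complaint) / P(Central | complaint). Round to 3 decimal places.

Prior × likelihood for each hypothesis:
  West: 0.05 × 0.18 = 0.009
  East: 0.07 × 0.158 = 0.01106
  Central: 0.21 × 0.075 = 0.01575
  South: 0.67 × 0.216 = 0.14472
Normalizing constant = 0.18053.
The ratio is 0.14472 / 0.01575 (the normalizer cancels) = 9.189.

9.189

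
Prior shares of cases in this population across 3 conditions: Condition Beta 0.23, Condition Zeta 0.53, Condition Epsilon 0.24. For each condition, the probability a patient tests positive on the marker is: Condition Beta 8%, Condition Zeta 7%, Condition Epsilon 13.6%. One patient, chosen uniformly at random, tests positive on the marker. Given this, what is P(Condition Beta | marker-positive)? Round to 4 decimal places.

Compute prior × likelihood for every hypothesis:
  Condition Beta: 0.23 × 0.08 = 0.0184
  Condition Zeta: 0.53 × 0.07 = 0.0371
  Condition Epsilon: 0.24 × 0.136 = 0.03264
Normalizing constant = 0.08814.
P(Condition Beta | evidence) = 0.0184 / 0.08814 ≈ 0.2088.

0.2088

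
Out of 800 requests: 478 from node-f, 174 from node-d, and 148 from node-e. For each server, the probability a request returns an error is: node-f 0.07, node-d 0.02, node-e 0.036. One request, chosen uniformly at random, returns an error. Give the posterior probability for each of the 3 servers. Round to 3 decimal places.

Compute prior × likelihood for every hypothesis:
  node-f: 0.5975 × 0.07 = 0.041825
  node-d: 0.2175 × 0.02 = 0.00435
  node-e: 0.185 × 0.036 = 0.00666
Total = 0.052835.
P(node-f | error) = 0.041825/0.052835 ≈ 0.792
P(node-d | error) = 0.00435/0.052835 ≈ 0.082
P(node-e | error) = 0.00666/0.052835 ≈ 0.126

node-f 0.792, node-d 0.082, node-e 0.126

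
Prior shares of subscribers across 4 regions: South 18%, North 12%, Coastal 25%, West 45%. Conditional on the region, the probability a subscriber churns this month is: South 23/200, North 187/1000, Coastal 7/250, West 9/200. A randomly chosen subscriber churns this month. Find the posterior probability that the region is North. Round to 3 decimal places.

By Bayes' rule, posterior ∝ prior × likelihood:
  South: 0.18 × 0.115 = 0.0207
  North: 0.12 × 0.187 = 0.02244
  Coastal: 0.25 × 0.028 = 0.007
  West: 0.45 × 0.045 = 0.02025
Normalizing constant = 0.07039.
P(North | evidence) = 0.02244 / 0.07039 ≈ 0.319.

0.319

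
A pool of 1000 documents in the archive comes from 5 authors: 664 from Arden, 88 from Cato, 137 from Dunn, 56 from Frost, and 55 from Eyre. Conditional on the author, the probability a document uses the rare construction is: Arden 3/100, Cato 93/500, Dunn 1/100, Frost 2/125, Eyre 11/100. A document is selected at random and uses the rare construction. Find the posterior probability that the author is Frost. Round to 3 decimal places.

0.020

Unnormalized posteriors (prior × likelihood):
  Arden: 0.664 × 0.03 = 0.01992
  Cato: 0.088 × 0.186 = 0.016368
  Dunn: 0.137 × 0.01 = 0.00137
  Frost: 0.056 × 0.016 = 0.000896
  Eyre: 0.055 × 0.11 = 0.00605
Normalizing constant = 0.044604.
P(Frost | evidence) = 0.000896 / 0.044604 ≈ 0.020.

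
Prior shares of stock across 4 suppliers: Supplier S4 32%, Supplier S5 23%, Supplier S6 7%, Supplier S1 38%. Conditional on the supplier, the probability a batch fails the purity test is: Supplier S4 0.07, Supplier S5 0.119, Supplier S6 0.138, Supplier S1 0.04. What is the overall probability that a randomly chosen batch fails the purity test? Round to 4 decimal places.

0.0746

Compute prior × likelihood for every hypothesis:
  Supplier S4: 0.32 × 0.07 = 0.0224
  Supplier S5: 0.23 × 0.119 = 0.02737
  Supplier S6: 0.07 × 0.138 = 0.00966
  Supplier S1: 0.38 × 0.04 = 0.0152
P(off-spec) = 0.0224 + 0.02737 + 0.00966 + 0.0152 = 0.07463 → 0.0746.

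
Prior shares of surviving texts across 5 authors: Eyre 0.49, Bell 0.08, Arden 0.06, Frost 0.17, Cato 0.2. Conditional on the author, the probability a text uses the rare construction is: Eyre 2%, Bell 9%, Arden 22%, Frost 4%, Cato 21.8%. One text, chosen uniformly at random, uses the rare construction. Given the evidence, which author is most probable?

By Bayes' rule, posterior ∝ prior × likelihood:
  Eyre: 0.49 × 0.02 = 0.0098
  Bell: 0.08 × 0.09 = 0.0072
  Arden: 0.06 × 0.22 = 0.0132
  Frost: 0.17 × 0.04 = 0.0068
  Cato: 0.2 × 0.218 = 0.0436
Normalizing constant = 0.0806.
Largest term belongs to Cato, so Cato is most probable.

Cato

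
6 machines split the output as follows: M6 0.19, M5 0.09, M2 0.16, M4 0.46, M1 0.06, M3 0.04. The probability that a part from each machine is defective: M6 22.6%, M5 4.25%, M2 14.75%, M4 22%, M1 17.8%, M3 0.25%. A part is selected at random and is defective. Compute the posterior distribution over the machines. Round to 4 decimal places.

M6 0.2355, M5 0.0210, M2 0.1294, M4 0.5550, M1 0.0586, M3 0.0005

Unnormalized posteriors (prior × likelihood):
  M6: 0.19 × 0.226 = 0.04294
  M5: 0.09 × 0.0425 = 0.003825
  M2: 0.16 × 0.1475 = 0.0236
  M4: 0.46 × 0.22 = 0.1012
  M1: 0.06 × 0.178 = 0.01068
  M3: 0.04 × 0.0025 = 0.0001
Sum = 0.182345.
P(M6 | defective) = 0.04294/0.182345 ≈ 0.2355
P(M5 | defective) = 0.003825/0.182345 ≈ 0.0210
P(M2 | defective) = 0.0236/0.182345 ≈ 0.1294
P(M4 | defective) = 0.1012/0.182345 ≈ 0.5550
P(M1 | defective) = 0.01068/0.182345 ≈ 0.0586
P(M3 | defective) = 0.0001/0.182345 ≈ 0.0005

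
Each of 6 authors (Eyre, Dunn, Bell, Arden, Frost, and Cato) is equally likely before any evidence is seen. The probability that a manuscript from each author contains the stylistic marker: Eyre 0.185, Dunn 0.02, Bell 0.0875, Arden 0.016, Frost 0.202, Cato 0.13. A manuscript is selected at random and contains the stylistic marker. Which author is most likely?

With a uniform prior (1/6 each), posterior ∝ likelihood:
  Eyre: 0.185
  Dunn: 0.02
  Bell: 0.0875
  Arden: 0.016
  Frost: 0.202
  Cato: 0.13
Total = 0.6405.
Largest term belongs to Frost, so Frost is most probable.

Frost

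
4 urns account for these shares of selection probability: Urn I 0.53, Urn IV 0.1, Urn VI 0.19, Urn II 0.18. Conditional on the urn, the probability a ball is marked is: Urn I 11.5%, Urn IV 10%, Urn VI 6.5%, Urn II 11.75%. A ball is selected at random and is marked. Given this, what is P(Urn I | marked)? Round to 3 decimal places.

Unnormalized posteriors (prior × likelihood):
  Urn I: 0.53 × 0.115 = 0.06095
  Urn IV: 0.1 × 0.1 = 0.01
  Urn VI: 0.19 × 0.065 = 0.01235
  Urn II: 0.18 × 0.1175 = 0.02115
Total = 0.10445.
P(Urn I | evidence) = 0.06095 / 0.10445 ≈ 0.584.

0.584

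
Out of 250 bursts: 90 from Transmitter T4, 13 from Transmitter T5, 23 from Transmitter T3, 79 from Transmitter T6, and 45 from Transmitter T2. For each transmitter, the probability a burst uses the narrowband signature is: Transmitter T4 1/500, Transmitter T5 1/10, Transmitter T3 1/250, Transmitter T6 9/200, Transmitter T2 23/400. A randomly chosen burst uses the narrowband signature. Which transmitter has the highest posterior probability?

Prior × likelihood for each hypothesis:
  Transmitter T4: 0.36 × 0.002 = 0.00072
  Transmitter T5: 0.052 × 0.1 = 0.0052
  Transmitter T3: 0.092 × 0.004 = 0.000368
  Transmitter T6: 0.316 × 0.045 = 0.01422
  Transmitter T2: 0.18 × 0.0575 = 0.01035
Normalizing constant = 0.030858.
Largest term belongs to Transmitter T6, so Transmitter T6 is most probable.

Transmitter T6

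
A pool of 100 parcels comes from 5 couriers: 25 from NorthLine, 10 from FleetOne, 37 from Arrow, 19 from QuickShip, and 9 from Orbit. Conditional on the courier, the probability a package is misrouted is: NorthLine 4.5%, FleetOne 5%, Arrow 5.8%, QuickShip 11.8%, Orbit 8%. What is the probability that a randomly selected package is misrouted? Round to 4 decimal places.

Compute prior × likelihood for every hypothesis:
  NorthLine: 0.25 × 0.045 = 0.01125
  FleetOne: 0.1 × 0.05 = 0.005
  Arrow: 0.37 × 0.058 = 0.02146
  QuickShip: 0.19 × 0.118 = 0.02242
  Orbit: 0.09 × 0.08 = 0.0072
P(misrouted) = 0.01125 + 0.005 + 0.02146 + 0.02242 + 0.0072 = 0.06733 → 0.0673.

0.0673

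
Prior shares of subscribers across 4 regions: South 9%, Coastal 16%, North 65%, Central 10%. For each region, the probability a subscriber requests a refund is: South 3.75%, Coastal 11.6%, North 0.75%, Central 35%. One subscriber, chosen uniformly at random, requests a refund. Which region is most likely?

Central

Prior × likelihood for each hypothesis:
  South: 0.09 × 0.0375 = 0.003375
  Coastal: 0.16 × 0.116 = 0.01856
  North: 0.65 × 0.0075 = 0.004875
  Central: 0.1 × 0.35 = 0.035
Total = 0.06181.
Largest term belongs to Central, so Central is most probable.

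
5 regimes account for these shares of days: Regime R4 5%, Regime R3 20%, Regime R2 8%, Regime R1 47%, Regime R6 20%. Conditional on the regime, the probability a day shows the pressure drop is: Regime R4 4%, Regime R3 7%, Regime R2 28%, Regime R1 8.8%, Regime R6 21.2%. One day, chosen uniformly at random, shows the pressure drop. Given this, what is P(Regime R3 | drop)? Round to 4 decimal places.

Compute prior × likelihood for every hypothesis:
  Regime R4: 0.05 × 0.04 = 0.002
  Regime R3: 0.2 × 0.07 = 0.014
  Regime R2: 0.08 × 0.28 = 0.0224
  Regime R1: 0.47 × 0.088 = 0.04136
  Regime R6: 0.2 × 0.212 = 0.0424
Normalizing constant = 0.12216.
P(Regime R3 | evidence) = 0.014 / 0.12216 ≈ 0.1146.

0.1146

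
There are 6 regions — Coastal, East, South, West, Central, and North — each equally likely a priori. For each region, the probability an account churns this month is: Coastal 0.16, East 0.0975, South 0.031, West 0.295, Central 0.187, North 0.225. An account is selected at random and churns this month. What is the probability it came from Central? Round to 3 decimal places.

With a uniform prior (1/6 each), posterior ∝ likelihood:
  Coastal: 0.16
  East: 0.0975
  South: 0.031
  West: 0.295
  Central: 0.187
  North: 0.225
Sum = 0.9955.
P(Central | evidence) = 0.187 / 0.9955 ≈ 0.188.

0.188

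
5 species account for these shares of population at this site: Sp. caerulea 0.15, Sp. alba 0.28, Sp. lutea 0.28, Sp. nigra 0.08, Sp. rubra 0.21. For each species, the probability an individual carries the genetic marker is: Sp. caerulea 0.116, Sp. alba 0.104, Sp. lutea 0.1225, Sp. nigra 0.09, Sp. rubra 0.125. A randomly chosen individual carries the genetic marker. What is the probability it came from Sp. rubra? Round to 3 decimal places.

0.230

Unnormalized posteriors (prior × likelihood):
  Sp. caerulea: 0.15 × 0.116 = 0.0174
  Sp. alba: 0.28 × 0.104 = 0.02912
  Sp. lutea: 0.28 × 0.1225 = 0.0343
  Sp. nigra: 0.08 × 0.09 = 0.0072
  Sp. rubra: 0.21 × 0.125 = 0.02625
Normalizing constant = 0.11427.
P(Sp. rubra | evidence) = 0.02625 / 0.11427 ≈ 0.230.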